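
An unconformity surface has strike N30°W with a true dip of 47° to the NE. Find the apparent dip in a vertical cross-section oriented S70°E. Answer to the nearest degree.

The strike is N30°W and the section trends S70°E; the acute angle between them is β = 40°.
tan α = tan 47° × sin 40° = 1.0724 × 0.6428 = 0.6893
apparent dip = arctan 0.6893 = 34.58°

35°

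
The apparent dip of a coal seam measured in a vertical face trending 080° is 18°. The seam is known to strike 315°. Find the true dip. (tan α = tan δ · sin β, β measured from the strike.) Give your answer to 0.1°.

21.6°

β = acute angle between strike 315° and section 080° = 55°.
tan δ = tan α / sin β = tan 18° / sin 55° = 0.3249 / 0.8192 = 0.3967
true dip = arctan 0.3967 = 21.64°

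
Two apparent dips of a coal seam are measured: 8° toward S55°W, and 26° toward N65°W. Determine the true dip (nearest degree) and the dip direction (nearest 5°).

The two traces are lines in the plane: v₁ = (sin 235°·cos 8°, cos 235°·cos 8°, −sin 8°), v₂ = (sin 295°·cos 26°, cos 295°·cos 26°, −sin 26°).
The plane normal is n = v₁ × v₂ ∝ (-0.302, 0.242, 0.771).
tan δ = √(n_x²+n_y²)/n_z = 0.387/0.771, so δ = 26.7°.
Dip direction = atan2(-0.302, 0.242) = 309° (azimuth of n's horizontal projection).

true dip 27°, dip direction 310°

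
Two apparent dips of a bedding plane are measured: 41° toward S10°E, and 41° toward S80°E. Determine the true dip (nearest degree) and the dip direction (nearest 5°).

The two traces are lines in the plane: v₁ = (sin 170°·cos 41°, cos 170°·cos 41°, −sin 41°), v₂ = (sin 100°·cos 41°, cos 100°·cos 41°, −sin 41°).
The plane normal is n = v₁ × v₂ ∝ (0.402, -0.402, 0.535).
Dip δ = arctan(|n_h|/n_z) = arctan(0.568/0.535) = 46.7°.
Dip direction = atan2(0.402, -0.402) = 135° (azimuth of n's horizontal projection).

true dip 47°, dip direction 135°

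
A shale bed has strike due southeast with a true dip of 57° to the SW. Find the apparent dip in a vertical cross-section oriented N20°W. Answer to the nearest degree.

The section lies 25° from the strike.
tan(apparent dip) = tan 57° · sin 25° = 0.6508
apparent dip = arctan 0.6508 = 33.06°

33°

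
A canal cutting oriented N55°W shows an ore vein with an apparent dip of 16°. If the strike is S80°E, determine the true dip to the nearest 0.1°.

The section is 25° from the strike.
tan(true dip) = tan 16° / sin 25° = 0.6785
true dip = arctan 0.6785 = 34.16°

34.2°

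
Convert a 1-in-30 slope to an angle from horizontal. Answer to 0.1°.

tan θ = 1/30 = 0.0333
θ = arctan(0.0333) = 1.91°

1.9°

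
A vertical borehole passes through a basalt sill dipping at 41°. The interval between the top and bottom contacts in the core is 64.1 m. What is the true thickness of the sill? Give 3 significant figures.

48.4 m

True thickness t = h · cos(dip) = 64.1 × cos 41°
t = 64.1 × 0.7547 = 48.377 m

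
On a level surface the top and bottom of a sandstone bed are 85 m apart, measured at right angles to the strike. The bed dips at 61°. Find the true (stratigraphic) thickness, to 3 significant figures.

True thickness t = w · sin(dip) = 85 × sin 61°
t = 85 × 0.8746 = 74.343 m

74.3 m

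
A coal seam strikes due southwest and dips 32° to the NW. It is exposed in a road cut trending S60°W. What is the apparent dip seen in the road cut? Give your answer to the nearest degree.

9°

The strike is due southwest and the section trends S60°W; the acute angle between them is β = 15°.
tan α = tan 32° × sin 15° = 0.6249 × 0.2588 = 0.1617
α = arctan(0.1617) = 9.19°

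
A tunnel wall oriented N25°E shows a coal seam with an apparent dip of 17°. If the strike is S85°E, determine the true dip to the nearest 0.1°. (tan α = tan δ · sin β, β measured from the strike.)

The section is 70° from the strike.
tan(true dip) = tan 17° / sin 70° = 0.3254
true dip = arctan 0.3254 = 18.02°

18.0°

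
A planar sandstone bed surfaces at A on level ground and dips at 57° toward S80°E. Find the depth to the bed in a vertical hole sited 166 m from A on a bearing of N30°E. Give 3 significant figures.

87.4 m

The hole lies 70° from the dip direction, so the down-dip offset is 166 × cos 70° = 56.78 m.
Depth = down-dip offset × tan(dip) = 56.78 × tan 57° = 56.78 × 1.5399
Depth = 87.43 m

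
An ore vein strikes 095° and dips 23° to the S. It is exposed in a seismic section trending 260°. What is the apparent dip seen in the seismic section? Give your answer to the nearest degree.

Angle between strike (095°) and section (260°): β = 15°.
tan(apparent dip) = tan 23° · sin 15° = 0.1099
α = arctan(0.1099) = 6.27°

6°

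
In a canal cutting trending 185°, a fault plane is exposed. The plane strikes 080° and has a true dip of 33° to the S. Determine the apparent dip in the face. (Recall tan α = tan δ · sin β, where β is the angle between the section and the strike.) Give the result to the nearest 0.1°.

32.1°

The strike is 080° and the section trends 185°; the acute angle between them is β = 75°.
tan(apparent dip) = tan 33° · sin 75° = 0.6273
apparent dip = arctan 0.6273 = 32.10°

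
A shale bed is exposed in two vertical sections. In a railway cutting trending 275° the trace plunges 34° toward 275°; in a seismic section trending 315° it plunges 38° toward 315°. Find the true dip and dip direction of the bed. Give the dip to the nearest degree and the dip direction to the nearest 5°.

true dip 38°, dip direction 305°

Represent each trace as a vector plunging at its apparent dip toward its trend (east-north-up frame): v₁ = (-0.826, 0.072, -0.559), v₂ = (-0.557, 0.557, -0.616).
The plane normal is n = v₁ × v₂ ∝ (-0.267, 0.197, 0.420).
tan δ = √(n_x²+n_y²)/n_z = 0.332/0.420, so δ = 38.3°.
The horizontal component of n points toward azimuth atan2(n_x, n_y) = 306°, the dip direction.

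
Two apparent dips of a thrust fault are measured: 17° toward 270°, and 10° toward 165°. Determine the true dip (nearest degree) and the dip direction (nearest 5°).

true dip 22°, dip direction 230°

Represent each trace as a vector plunging at its apparent dip toward its trend (east-north-up frame): v₁ = (-0.956, -0.000, -0.292), v₂ = (0.255, -0.951, -0.174).
n = v₁ × v₂ = (-0.278, -0.241, 0.910) (taken with n_z > 0).
True dip = arccos(n_z / |n|) = arccos(0.9271) = 22.0°.
The horizontal component of n points toward azimuth atan2(n_x, n_y) = 229°, the dip direction.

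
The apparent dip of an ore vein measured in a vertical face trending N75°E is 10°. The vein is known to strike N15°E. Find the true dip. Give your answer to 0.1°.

11.5°

The section is 60° from the strike.
tan δ = tan α / sin β = tan 10° / sin 60° = 0.1763 / 0.8660 = 0.2036
true dip = arctan 0.2036 = 11.51°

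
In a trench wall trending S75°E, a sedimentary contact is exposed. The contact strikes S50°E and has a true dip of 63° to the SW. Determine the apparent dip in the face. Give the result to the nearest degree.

Angle between strike (S50°E) and section (S75°E): β = 25°.
tan α = tan 63° × sin 25° = 1.9626 × 0.4226 = 0.8294
α = arctan(0.8294) = 39.67°

40°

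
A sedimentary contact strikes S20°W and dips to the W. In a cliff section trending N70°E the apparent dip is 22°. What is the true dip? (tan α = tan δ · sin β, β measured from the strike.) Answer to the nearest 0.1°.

β = acute angle between strike S20°W and section N70°E = 50°.
tan(true dip) = tan 22° / sin 50° = 0.5274
δ = arctan(0.5274) = 27.81°

27.8°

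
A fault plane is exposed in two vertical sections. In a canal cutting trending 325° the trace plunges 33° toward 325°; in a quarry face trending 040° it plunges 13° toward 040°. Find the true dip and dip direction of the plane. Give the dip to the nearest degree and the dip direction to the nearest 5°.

true dip 33°, dip direction 330°

The two traces are lines in the plane: v₁ = (sin 325°·cos 33°, cos 325°·cos 33°, −sin 33°), v₂ = (sin 40°·cos 13°, cos 40°·cos 13°, −sin 13°).
The plane normal is n = v₁ × v₂ ∝ (-0.252, 0.449, 0.789).
True dip = arccos(n_z / |n|) = arccos(0.8374) = 33.1°.
The horizontal component of n points toward azimuth atan2(n_x, n_y) = 331°, the dip direction.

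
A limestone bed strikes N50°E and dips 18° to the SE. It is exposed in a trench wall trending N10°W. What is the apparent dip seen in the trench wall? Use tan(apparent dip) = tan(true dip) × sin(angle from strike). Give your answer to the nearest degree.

16°

The strike is N50°E and the section trends N10°W; the acute angle between them is β = 60°.
tan(apparent dip) = tan 18° · sin 60° = 0.2814
α = arctan(0.2814) = 15.72°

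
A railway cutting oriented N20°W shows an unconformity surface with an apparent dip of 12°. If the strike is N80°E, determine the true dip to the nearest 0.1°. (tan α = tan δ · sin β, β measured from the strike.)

β = acute angle between strike N80°E and section N20°W = 80°.
tan(true dip) = tan 12° / sin 80° = 0.2158
true dip = arctan 0.2158 = 12.18°

12.2°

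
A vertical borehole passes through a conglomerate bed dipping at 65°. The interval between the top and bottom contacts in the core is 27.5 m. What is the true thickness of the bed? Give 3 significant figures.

True thickness t = h · cos(dip) = 27.5 × cos 65°
t = 27.5 × 0.4226 = 11.622 m

11.6 m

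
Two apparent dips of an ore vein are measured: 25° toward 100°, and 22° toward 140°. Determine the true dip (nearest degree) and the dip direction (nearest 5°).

true dip 25°, dip direction 110°

Represent each trace as a vector plunging at its apparent dip toward its trend (east-north-up frame): v₁ = (0.893, -0.157, -0.423), v₂ = (0.596, -0.710, -0.375).
Cross product v₁ × v₂ gives the pole to the plane: n ∝ (0.241, -0.082, 0.540).
tan δ = √(n_x²+n_y²)/n_z = 0.255/0.540, so δ = 25.3°.
The horizontal component of n points toward azimuth atan2(n_x, n_y) = 109°, the dip direction.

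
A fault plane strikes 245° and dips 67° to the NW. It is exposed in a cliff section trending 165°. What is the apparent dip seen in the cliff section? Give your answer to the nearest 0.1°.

66.7°

Angle between strike (245°) and section (165°): β = 80°.
tan α = tan 67° × sin 80° = 2.3559 × 0.9848 = 2.3201
apparent dip = arctan 2.3201 = 66.68°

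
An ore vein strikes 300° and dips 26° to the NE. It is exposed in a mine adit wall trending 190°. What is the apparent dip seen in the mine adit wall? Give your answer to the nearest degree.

Angle between strike (300°) and section (190°): β = 70°.
tan α = tan 26° × sin 70° = 0.4877 × 0.9397 = 0.4583
α = arctan(0.4583) = 24.62°

25°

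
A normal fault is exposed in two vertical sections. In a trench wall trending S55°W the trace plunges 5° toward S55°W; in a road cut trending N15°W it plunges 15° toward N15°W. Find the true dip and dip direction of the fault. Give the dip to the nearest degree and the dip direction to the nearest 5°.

The two traces are lines in the plane: v₁ = (sin 235°·cos 5°, cos 235°·cos 5°, −sin 5°), v₂ = (sin 345°·cos 15°, cos 345°·cos 15°, −sin 15°).
n = v₁ × v₂ = (-0.229, 0.189, 0.904) (taken with n_z > 0).
Dip δ = arctan(|n_h|/n_z) = arctan(0.297/0.904) = 18.2°.
Dip direction = azimuth of (n_x, n_y) = atan2(-0.229, 0.189) = 310°.

true dip 18°, dip direction 310°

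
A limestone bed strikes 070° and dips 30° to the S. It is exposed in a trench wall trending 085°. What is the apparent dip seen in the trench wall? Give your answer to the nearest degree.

8°

The strike is 070° and the section trends 085°; the acute angle between them is β = 15°.
tan(apparent dip) = tan 30° · sin 15° = 0.1494
α = arctan(0.1494) = 8.50°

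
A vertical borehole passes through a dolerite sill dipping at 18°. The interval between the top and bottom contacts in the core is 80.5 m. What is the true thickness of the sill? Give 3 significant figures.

True thickness t = h · cos(dip) = 80.5 × cos 18°
t = 80.5 × 0.9511 = 76.560 m

76.6 m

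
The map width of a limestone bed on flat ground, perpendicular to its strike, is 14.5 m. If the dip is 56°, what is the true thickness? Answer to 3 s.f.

12.0 m

True thickness t = w · sin(dip) = 14.5 × sin 56°
t = 14.5 × 0.8290 = 12.021 m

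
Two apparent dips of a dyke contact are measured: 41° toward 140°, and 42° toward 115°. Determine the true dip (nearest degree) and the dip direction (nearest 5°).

The two traces are lines in the plane: v₁ = (sin 140°·cos 41°, cos 140°·cos 41°, −sin 41°), v₂ = (sin 115°·cos 42°, cos 115°·cos 42°, −sin 42°).
Cross product v₁ × v₂ gives the pole to the plane: n ∝ (0.181, -0.117, 0.237).
tan δ = √(n_x²+n_y²)/n_z = 0.216/0.237, so δ = 42.3°.
The horizontal component of n points toward azimuth atan2(n_x, n_y) = 123°, the dip direction.

true dip 42°, dip direction 125°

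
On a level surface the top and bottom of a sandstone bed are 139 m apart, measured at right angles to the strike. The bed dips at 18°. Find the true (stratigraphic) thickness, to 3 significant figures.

True thickness t = w · sin(dip) = 139 × sin 18°
t = 139 × 0.3090 = 42.953 m

43.0 m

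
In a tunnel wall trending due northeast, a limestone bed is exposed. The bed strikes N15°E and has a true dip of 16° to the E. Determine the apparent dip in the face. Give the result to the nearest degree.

8°

Angle between strike (N15°E) and section (due northeast): β = 30°.
tan(apparent dip) = tan 16° · sin 30° = 0.1434
α = arctan(0.1434) = 8.16°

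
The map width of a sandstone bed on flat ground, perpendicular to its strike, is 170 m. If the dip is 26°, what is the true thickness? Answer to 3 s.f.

74.5 m

True thickness t = w · sin(dip) = 170 × sin 26°
t = 170 × 0.4384 = 74.523 m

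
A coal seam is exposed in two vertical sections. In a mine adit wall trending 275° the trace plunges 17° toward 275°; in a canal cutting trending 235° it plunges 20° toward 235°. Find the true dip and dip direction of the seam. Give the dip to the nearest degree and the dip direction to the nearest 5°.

Each apparent-dip line lies in the plane. As unit vectors (x east, y north, z up), v₁ plunges 17°→275° and v₂ plunges 20°→235°.
Cross product v₁ × v₂ gives the pole to the plane: n ∝ (-0.186, -0.101, 0.578).
Dip δ = arctan(|n_h|/n_z) = arctan(0.212/0.578) = 20.1°.
Dip direction = atan2(-0.186, -0.101) = 242° (azimuth of n's horizontal projection).

true dip 20°, dip direction 240°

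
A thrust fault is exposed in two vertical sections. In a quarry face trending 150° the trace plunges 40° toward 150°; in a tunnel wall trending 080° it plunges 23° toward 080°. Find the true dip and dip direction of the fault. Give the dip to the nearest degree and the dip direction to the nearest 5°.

true dip 40°, dip direction 140°

Each apparent-dip line lies in the plane. As unit vectors (x east, y north, z up), v₁ plunges 40°→150° and v₂ plunges 23°→080°.
Cross product v₁ × v₂ gives the pole to the plane: n ∝ (0.362, -0.433, 0.663).
Dip δ = arctan(|n_h|/n_z) = arctan(0.564/0.663) = 40.4°.
Dip direction = atan2(0.362, -0.433) = 140° (azimuth of n's horizontal projection).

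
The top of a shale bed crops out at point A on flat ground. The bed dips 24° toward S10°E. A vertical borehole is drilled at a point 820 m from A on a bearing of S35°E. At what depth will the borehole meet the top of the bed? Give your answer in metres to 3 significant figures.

331 m

The hole lies 25° from the dip direction, so the down-dip offset is 820 × cos 25° = 743.17 m.
Depth = down-dip offset × tan(dip) = 743.17 × tan 24° = 743.17 × 0.4452
Depth = 330.88 m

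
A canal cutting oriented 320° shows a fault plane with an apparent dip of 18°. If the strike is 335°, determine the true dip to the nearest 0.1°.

The section is 15° from the strike.
tan(true dip) = tan 18° / sin 15° = 1.2554
δ = arctan(1.2554) = 51.46°

51.5°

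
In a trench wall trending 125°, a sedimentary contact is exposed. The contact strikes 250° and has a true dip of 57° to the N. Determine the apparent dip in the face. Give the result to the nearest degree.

The section lies 55° from the strike.
tan α = tan 57° × sin 55° = 1.5399 × 0.8192 = 1.2614
apparent dip = arctan 1.2614 = 51.59°

52°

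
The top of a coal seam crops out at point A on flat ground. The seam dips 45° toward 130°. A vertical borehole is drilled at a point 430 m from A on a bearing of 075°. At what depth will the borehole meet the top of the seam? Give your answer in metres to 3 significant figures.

247 m

The hole lies 55° from the dip direction, so the down-dip offset is 430 × cos 55° = 246.64 m.
Depth = down-dip offset × tan(dip) = 246.64 × tan 45° = 246.64 × 1.0000
Depth = 246.64 m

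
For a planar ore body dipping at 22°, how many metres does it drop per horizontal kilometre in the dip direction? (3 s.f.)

drop per km = 1000 × tan 22° = 1000 × 0.4040

404 m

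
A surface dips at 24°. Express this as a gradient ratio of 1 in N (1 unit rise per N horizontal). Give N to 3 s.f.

1 : N means tan θ = 1/N, so N = 1/tan 24° = 1/0.4452

1 in 2.25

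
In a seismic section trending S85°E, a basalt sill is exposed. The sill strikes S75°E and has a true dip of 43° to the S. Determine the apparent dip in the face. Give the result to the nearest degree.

Angle between strike (S75°E) and section (S85°E): β = 10°.
tan α = tan 43° × sin 10° = 0.9325 × 0.1736 = 0.1619
α = arctan(0.1619) = 9.20°

9°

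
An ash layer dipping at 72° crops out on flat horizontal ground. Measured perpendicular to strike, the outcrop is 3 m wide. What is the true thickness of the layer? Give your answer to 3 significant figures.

2.85 m

True thickness t = w · sin(dip) = 3 × sin 72°
t = 3 × 0.9511 = 2.853 m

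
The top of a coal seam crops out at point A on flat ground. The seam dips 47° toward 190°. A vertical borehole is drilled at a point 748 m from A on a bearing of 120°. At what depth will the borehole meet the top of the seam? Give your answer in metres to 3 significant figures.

The hole lies 70° from the dip direction, so the down-dip offset is 748 × cos 70° = 255.83 m.
Depth = down-dip offset × tan(dip) = 255.83 × tan 47° = 255.83 × 1.0724
Depth = 274.35 m

274 m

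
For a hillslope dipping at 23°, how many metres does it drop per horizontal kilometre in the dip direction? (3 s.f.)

424 m

drop per km = 1000 × tan 23° = 1000 × 0.4245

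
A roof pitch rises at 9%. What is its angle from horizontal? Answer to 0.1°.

tan θ = 9/100 = 0.0900
θ = arctan(0.0900) = 5.14°

5.1°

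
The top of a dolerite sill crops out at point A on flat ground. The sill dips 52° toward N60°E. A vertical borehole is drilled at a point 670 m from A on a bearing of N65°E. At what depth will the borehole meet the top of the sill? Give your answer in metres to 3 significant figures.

The hole lies 5° from the dip direction, so the down-dip offset is 670 × cos 5° = 667.45 m.
Depth = down-dip offset × tan(dip) = 667.45 × tan 52° = 667.45 × 1.2799
Depth = 854.30 m

854 m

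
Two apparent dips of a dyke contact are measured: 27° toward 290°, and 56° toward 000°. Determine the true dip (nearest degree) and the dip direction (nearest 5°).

true dip 56°, dip direction 000°

Represent each trace as a vector plunging at its apparent dip toward its trend (east-north-up frame): v₁ = (-0.837, 0.305, -0.454), v₂ = (0.000, 0.559, -0.829).
n = v₁ × v₂ = (-0.001, 0.694, 0.468) (taken with n_z > 0).
tan δ = √(n_x²+n_y²)/n_z = 0.694/0.468, so δ = 56.0°.
The horizontal component of n points toward azimuth atan2(n_x, n_y) = 360°, the dip direction.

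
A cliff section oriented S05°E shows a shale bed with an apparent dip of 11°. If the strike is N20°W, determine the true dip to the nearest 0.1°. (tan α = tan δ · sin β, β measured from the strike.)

36.9°

β = acute angle between strike N20°W and section S05°E = 15°.
tan(true dip) = tan 11° / sin 15° = 0.7510
true dip = arctan 0.7510 = 36.91°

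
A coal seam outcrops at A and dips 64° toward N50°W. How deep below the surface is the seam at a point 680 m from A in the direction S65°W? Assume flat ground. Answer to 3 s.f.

The hole lies 65° from the dip direction, so the down-dip offset is 680 × cos 65° = 287.38 m.
Depth = down-dip offset × tan(dip) = 287.38 × tan 64° = 287.38 × 2.0503
Depth = 589.22 m

589 m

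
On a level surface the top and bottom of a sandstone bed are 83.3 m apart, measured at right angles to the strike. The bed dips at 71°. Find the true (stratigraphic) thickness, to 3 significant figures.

78.8 m

True thickness t = w · sin(dip) = 83.3 × sin 71°
t = 83.3 × 0.9455 = 78.762 m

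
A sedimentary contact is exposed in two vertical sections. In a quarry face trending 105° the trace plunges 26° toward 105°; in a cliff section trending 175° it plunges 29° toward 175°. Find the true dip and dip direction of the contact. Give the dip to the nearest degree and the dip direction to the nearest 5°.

true dip 33°, dip direction 145°

The two traces are lines in the plane: v₁ = (sin 105°·cos 26°, cos 105°·cos 26°, −sin 26°), v₂ = (sin 175°·cos 29°, cos 175°·cos 29°, −sin 29°).
Cross product v₁ × v₂ gives the pole to the plane: n ∝ (0.269, -0.387, 0.739).
tan δ = √(n_x²+n_y²)/n_z = 0.472/0.739, so δ = 32.6°.
The horizontal component of n points toward azimuth atan2(n_x, n_y) = 145°, the dip direction.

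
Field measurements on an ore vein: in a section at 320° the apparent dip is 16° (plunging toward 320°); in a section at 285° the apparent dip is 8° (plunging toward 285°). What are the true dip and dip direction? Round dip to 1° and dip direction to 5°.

true dip 18°, dip direction 350°

Each apparent-dip line lies in the plane. As unit vectors (x east, y north, z up), v₁ plunges 16°→320° and v₂ plunges 8°→285°.
Cross product v₁ × v₂ gives the pole to the plane: n ∝ (-0.032, 0.178, 0.546).
True dip = arccos(n_z / |n|) = arccos(0.9495) = 18.3°.
Dip direction = azimuth of (n_x, n_y) = atan2(-0.032, 0.178) = 350°.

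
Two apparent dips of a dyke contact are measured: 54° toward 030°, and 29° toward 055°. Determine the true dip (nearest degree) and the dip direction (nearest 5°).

true dip 65°, dip direction 340°

The two traces are lines in the plane: v₁ = (sin 30°·cos 54°, cos 30°·cos 54°, −sin 54°), v₂ = (sin 55°·cos 29°, cos 55°·cos 29°, −sin 29°).
The plane normal is n = v₁ × v₂ ∝ (-0.159, 0.437, 0.217).
tan δ = √(n_x²+n_y²)/n_z = 0.465/0.217, so δ = 65.0°.
Dip direction = atan2(-0.159, 0.437) = 340° (azimuth of n's horizontal projection).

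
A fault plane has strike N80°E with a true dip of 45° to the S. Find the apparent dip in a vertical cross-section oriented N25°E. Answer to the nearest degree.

The strike is N80°E and the section trends N25°E; the acute angle between them is β = 55°.
tan(apparent dip) = tan 45° · sin 55° = 0.8192
α = arctan(0.8192) = 39.32°

39°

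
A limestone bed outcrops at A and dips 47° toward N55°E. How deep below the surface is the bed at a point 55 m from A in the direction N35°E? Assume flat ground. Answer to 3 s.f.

The hole lies 20° from the dip direction, so the down-dip offset is 55 × cos 20° = 51.68 m.
Depth = down-dip offset × tan(dip) = 51.68 × tan 47° = 51.68 × 1.0724
Depth = 55.42 m

55.4 m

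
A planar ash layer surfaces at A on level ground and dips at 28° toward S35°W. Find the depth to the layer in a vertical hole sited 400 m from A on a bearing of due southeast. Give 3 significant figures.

36.9 m

The hole lies 80° from the dip direction, so the down-dip offset is 400 × cos 80° = 69.46 m.
Depth = down-dip offset × tan(dip) = 69.46 × tan 28° = 69.46 × 0.5317
Depth = 36.93 m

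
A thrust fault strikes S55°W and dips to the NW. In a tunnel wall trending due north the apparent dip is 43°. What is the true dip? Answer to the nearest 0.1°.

48.7°

β = acute angle between strike S55°W and section due north = 55°.
tan(true dip) = tan 43° / sin 55° = 1.1384
true dip = arctan 1.1384 = 48.70°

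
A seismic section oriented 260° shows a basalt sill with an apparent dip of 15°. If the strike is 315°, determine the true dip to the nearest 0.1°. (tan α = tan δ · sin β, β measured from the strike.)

β = acute angle between strike 315° and section 260° = 55°.
tan δ = tan α / sin β = tan 15° / sin 55° = 0.2679 / 0.8192 = 0.3271
δ = arctan(0.3271) = 18.11°

18.1°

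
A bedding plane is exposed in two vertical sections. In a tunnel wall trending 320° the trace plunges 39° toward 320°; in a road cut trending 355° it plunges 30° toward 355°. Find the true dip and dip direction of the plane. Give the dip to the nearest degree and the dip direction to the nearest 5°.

The two traces are lines in the plane: v₁ = (sin 320°·cos 39°, cos 320°·cos 39°, −sin 39°), v₂ = (sin 355°·cos 30°, cos 355°·cos 30°, −sin 30°).
The plane normal is n = v₁ × v₂ ∝ (-0.245, 0.202, 0.386).
True dip = arccos(n_z / |n|) = arccos(0.7719) = 39.5°.
The horizontal component of n points toward azimuth atan2(n_x, n_y) = 310°, the dip direction.

true dip 39°, dip direction 310°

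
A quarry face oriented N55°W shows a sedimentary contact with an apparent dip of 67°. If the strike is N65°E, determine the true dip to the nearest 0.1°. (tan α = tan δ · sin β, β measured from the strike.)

The section is 60° from the strike.
tan δ = tan α / sin β = tan 67° / sin 60° = 2.3559 / 0.8660 = 2.7203
true dip = arctan 2.7203 = 69.82°

69.8°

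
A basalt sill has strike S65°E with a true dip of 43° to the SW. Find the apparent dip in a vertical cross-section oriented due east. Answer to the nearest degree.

22°

The section lies 25° from the strike.
tan α = tan 43° × sin 25° = 0.9325 × 0.4226 = 0.3941
α = arctan(0.3941) = 21.51°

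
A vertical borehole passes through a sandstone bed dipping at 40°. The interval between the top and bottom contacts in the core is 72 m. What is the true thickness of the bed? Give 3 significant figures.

True thickness t = h · cos(dip) = 72 × cos 40°
t = 72 × 0.7660 = 55.155 m

55.2 m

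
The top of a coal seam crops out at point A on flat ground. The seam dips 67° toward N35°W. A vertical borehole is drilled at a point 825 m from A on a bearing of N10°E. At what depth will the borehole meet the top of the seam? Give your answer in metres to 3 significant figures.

1370 m

The hole lies 45° from the dip direction, so the down-dip offset is 825 × cos 45° = 583.36 m.
Depth = down-dip offset × tan(dip) = 583.36 × tan 67° = 583.36 × 2.3559
Depth = 1374.32 m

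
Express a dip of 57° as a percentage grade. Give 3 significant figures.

grade % = 100 × tan 57° = 100 × 1.5399

154%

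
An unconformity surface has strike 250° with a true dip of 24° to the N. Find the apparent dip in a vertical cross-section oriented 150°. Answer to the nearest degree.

24°

The section lies 80° from the strike.
tan(apparent dip) = tan 24° · sin 80° = 0.4385
apparent dip = arctan 0.4385 = 23.68°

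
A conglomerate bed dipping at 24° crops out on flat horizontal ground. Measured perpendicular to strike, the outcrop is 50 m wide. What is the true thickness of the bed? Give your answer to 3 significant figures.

True thickness t = w · sin(dip) = 50 × sin 24°
t = 50 × 0.4067 = 20.337 m

20.3 m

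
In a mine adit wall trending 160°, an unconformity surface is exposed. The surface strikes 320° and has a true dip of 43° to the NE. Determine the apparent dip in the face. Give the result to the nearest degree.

18°

Angle between strike (320°) and section (160°): β = 20°.
tan α = tan 43° × sin 20° = 0.9325 × 0.3420 = 0.3189
apparent dip = arctan 0.3189 = 17.69°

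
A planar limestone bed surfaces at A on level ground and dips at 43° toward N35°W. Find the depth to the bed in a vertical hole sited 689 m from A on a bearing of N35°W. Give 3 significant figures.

643 m

The hole is directly down-dip from the outcrop, so the down-dip offset is 689 m.
Depth = down-dip offset × tan(dip) = 689.00 × tan 43° = 689.00 × 0.9325
Depth = 642.50 m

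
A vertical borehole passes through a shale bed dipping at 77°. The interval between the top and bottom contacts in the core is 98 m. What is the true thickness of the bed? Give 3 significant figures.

22.0 m

True thickness t = h · cos(dip) = 98 × cos 77°
t = 98 × 0.2250 = 22.045 m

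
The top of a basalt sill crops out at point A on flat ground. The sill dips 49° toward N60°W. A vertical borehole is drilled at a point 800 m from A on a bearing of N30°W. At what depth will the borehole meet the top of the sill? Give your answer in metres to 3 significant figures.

The hole lies 30° from the dip direction, so the down-dip offset is 800 × cos 30° = 692.82 m.
Depth = down-dip offset × tan(dip) = 692.82 × tan 49° = 692.82 × 1.1504
Depth = 797.00 m

797 m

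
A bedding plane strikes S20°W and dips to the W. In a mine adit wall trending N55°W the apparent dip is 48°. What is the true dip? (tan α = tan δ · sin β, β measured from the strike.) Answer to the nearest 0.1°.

49.0°

β = acute angle between strike S20°W and section N55°W = 75°.
tan δ = tan α / sin β = tan 48° / sin 75° = 1.1106 / 0.9659 = 1.1498
true dip = arctan 1.1498 = 48.99°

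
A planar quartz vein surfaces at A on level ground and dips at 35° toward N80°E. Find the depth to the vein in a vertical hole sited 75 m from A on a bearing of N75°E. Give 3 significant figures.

52.3 m

The hole lies 5° from the dip direction, so the down-dip offset is 75 × cos 5° = 74.71 m.
Depth = down-dip offset × tan(dip) = 74.71 × tan 35° = 74.71 × 0.7002
Depth = 52.32 m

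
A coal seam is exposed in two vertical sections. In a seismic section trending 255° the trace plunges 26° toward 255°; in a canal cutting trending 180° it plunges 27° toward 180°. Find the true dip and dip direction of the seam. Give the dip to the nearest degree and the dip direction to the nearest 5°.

true dip 32°, dip direction 215°

The two traces are lines in the plane: v₁ = (sin 255°·cos 26°, cos 255°·cos 26°, −sin 26°), v₂ = (sin 180°·cos 27°, cos 180°·cos 27°, −sin 27°).
Cross product v₁ × v₂ gives the pole to the plane: n ∝ (-0.285, -0.394, 0.774).
tan δ = √(n_x²+n_y²)/n_z = 0.486/0.774, so δ = 32.2°.
Dip direction = azimuth of (n_x, n_y) = atan2(-0.285, -0.394) = 216°.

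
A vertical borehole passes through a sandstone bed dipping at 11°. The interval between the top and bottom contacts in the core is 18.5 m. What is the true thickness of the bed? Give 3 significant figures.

18.2 m

True thickness t = h · cos(dip) = 18.5 × cos 11°
t = 18.5 × 0.9816 = 18.160 m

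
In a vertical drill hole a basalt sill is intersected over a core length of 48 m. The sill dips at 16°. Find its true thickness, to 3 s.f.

True thickness t = h · cos(dip) = 48 × cos 16°
t = 48 × 0.9613 = 46.141 m

46.1 m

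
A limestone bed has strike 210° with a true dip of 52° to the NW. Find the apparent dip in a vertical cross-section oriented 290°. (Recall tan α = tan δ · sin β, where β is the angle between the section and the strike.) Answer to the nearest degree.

52°

The strike is 210° and the section trends 290°; the acute angle between them is β = 80°.
tan α = tan 52° × sin 80° = 1.2799 × 0.9848 = 1.2605
apparent dip = arctan 1.2605 = 51.57°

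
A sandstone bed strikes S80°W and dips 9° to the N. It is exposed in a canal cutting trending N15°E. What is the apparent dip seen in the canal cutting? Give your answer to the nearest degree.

8°

The strike is S80°W and the section trends N15°E; the acute angle between them is β = 65°.
tan(apparent dip) = tan 9° · sin 65° = 0.1435
apparent dip = arctan 0.1435 = 8.17°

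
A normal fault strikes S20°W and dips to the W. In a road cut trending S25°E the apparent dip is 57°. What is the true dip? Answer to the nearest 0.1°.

The section is 45° from the strike.
tan δ = tan α / sin β = tan 57° / sin 45° = 1.5399 / 0.7071 = 2.1777
true dip = arctan 2.1777 = 65.34°

65.3°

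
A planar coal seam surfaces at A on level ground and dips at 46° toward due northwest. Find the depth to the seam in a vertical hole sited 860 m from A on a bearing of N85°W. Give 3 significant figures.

The hole lies 40° from the dip direction, so the down-dip offset is 860 × cos 40° = 658.80 m.
Depth = down-dip offset × tan(dip) = 658.80 × tan 46° = 658.80 × 1.0355
Depth = 682.21 m

682 m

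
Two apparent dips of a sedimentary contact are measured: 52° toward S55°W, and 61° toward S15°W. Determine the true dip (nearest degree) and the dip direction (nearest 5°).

Each apparent-dip line lies in the plane. As unit vectors (x east, y north, z up), v₁ plunges 52°→S55°W and v₂ plunges 61°→S15°W.
n = v₁ × v₂ = (-0.060, -0.342, 0.192) (taken with n_z > 0).
Dip δ = arctan(|n_h|/n_z) = arctan(0.347/0.192) = 61.1°.
Dip direction = azimuth of (n_x, n_y) = atan2(-0.060, -0.342) = 190°.

true dip 61°, dip direction 190°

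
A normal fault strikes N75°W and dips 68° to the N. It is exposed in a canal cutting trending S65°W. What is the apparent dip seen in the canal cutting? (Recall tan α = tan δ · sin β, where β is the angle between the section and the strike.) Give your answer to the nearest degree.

58°

The strike is N75°W and the section trends S65°W; the acute angle between them is β = 40°.
tan α = tan 68° × sin 40° = 2.4751 × 0.6428 = 1.5910
α = arctan(1.5910) = 57.85°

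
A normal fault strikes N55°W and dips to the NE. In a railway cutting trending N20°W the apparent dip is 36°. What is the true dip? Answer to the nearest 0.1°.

51.7°

The section is 35° from the strike.
tan(true dip) = tan 36° / sin 35° = 1.2667
δ = arctan(1.2667) = 51.71°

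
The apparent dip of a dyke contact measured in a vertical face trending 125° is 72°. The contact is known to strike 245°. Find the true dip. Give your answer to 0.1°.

74.3°

β = acute angle between strike 245° and section 125° = 60°.
tan δ = tan α / sin β = tan 72° / sin 60° = 3.0777 / 0.8660 = 3.5538
δ = arctan(3.5538) = 74.28°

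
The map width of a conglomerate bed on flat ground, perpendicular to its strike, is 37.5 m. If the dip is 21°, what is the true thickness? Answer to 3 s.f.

13.4 m

True thickness t = w · sin(dip) = 37.5 × sin 21°
t = 37.5 × 0.3584 = 13.439 m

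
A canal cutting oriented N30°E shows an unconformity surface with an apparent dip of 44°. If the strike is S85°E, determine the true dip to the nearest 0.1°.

The section is 65° from the strike.
tan(true dip) = tan 44° / sin 65° = 1.0655
δ = arctan(1.0655) = 46.82°

46.8°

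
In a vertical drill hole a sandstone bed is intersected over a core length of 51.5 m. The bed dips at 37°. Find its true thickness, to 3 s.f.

41.1 m

True thickness t = h · cos(dip) = 51.5 × cos 37°
t = 51.5 × 0.7986 = 41.130 m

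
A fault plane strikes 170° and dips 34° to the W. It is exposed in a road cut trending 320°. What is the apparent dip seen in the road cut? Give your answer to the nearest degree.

Angle between strike (170°) and section (320°): β = 30°.
tan(apparent dip) = tan 34° · sin 30° = 0.3373
apparent dip = arctan 0.3373 = 18.64°

19°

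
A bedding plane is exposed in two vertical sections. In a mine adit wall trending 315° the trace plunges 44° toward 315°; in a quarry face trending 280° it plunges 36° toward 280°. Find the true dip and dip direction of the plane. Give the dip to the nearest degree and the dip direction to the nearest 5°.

Represent each trace as a vector plunging at its apparent dip toward its trend (east-north-up frame): v₁ = (-0.509, 0.509, -0.695), v₂ = (-0.797, 0.140, -0.588).
Cross product v₁ × v₂ gives the pole to the plane: n ∝ (-0.201, 0.254, 0.334).
Dip δ = arctan(|n_h|/n_z) = arctan(0.325/0.334) = 44.2°.
Dip direction = azimuth of (n_x, n_y) = atan2(-0.201, 0.254) = 322°.

true dip 44°, dip direction 320°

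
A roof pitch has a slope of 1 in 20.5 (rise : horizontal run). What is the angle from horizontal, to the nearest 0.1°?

2.8°

tan θ = 1/20.5 = 0.0488
θ = arctan(0.0488) = 2.79°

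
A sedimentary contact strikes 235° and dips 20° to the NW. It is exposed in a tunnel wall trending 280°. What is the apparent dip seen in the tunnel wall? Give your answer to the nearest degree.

The section lies 45° from the strike.
tan α = tan 20° × sin 45° = 0.3640 × 0.7071 = 0.2574
apparent dip = arctan 0.2574 = 14.43°

14°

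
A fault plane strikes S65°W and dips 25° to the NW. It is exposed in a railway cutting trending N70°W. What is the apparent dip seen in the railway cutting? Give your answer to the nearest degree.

18°

Angle between strike (S65°W) and section (N70°W): β = 45°.
tan(apparent dip) = tan 25° · sin 45° = 0.3297
α = arctan(0.3297) = 18.25°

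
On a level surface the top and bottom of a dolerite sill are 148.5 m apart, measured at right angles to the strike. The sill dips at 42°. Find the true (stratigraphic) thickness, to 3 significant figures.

True thickness t = w · sin(dip) = 148.5 × sin 42°
t = 148.5 × 0.6691 = 99.366 m

99.4 m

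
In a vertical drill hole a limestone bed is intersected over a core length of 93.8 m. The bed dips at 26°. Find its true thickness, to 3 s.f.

84.3 m

True thickness t = h · cos(dip) = 93.8 × cos 26°
t = 93.8 × 0.8988 = 84.307 m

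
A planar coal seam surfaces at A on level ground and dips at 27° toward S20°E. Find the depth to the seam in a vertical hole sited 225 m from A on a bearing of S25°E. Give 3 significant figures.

114 m

The hole lies 5° from the dip direction, so the down-dip offset is 225 × cos 5° = 224.14 m.
Depth = down-dip offset × tan(dip) = 224.14 × tan 27° = 224.14 × 0.5095
Depth = 114.21 m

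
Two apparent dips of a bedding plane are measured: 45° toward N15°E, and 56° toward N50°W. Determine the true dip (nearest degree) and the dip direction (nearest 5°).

Each apparent-dip line lies in the plane. As unit vectors (x east, y north, z up), v₁ plunges 45°→N15°E and v₂ plunges 56°→N50°W.
n = v₁ × v₂ = (-0.312, 0.455, 0.358) (taken with n_z > 0).
True dip = arccos(n_z / |n|) = arccos(0.5449) = 57.0°.
Dip direction = atan2(-0.312, 0.455) = 326° (azimuth of n's horizontal projection).

true dip 57°, dip direction 325°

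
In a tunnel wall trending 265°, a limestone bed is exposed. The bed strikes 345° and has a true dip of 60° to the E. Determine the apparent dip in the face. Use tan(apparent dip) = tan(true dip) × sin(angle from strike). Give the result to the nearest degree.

Angle between strike (345°) and section (265°): β = 80°.
tan α = tan 60° × sin 80° = 1.7321 × 0.9848 = 1.7057
α = arctan(1.7057) = 59.62°

60°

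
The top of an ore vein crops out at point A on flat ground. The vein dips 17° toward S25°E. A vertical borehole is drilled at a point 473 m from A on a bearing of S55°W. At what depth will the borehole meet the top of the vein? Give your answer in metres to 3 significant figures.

25.1 m

The hole lies 80° from the dip direction, so the down-dip offset is 473 × cos 80° = 82.14 m.
Depth = down-dip offset × tan(dip) = 82.14 × tan 17° = 82.14 × 0.3057
Depth = 25.11 m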